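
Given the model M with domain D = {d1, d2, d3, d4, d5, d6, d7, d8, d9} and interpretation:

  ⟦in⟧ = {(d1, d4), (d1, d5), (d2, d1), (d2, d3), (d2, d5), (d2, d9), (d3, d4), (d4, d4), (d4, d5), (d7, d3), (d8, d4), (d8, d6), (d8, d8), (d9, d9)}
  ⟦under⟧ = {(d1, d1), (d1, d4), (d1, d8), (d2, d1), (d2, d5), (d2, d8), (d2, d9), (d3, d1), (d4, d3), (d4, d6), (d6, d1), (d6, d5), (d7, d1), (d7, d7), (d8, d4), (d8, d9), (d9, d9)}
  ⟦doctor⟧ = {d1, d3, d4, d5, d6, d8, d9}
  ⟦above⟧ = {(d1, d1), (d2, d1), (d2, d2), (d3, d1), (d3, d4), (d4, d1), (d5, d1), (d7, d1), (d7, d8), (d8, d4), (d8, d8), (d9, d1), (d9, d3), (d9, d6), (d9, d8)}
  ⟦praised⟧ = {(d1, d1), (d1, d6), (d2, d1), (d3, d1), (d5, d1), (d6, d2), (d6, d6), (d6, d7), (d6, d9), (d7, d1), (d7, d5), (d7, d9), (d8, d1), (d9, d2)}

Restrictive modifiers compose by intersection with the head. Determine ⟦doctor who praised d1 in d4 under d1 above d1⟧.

{d1, d3}

⟦who praised d1⟧ = {x : ⟨x, d1⟩ ∈ ⟦praised⟧} = {d1, d2, d3, d5, d7, d8}
⟦in d4⟧ = {x : ⟨x, d4⟩ ∈ ⟦in⟧} = {d1, d3, d4, d8}
⟦under d1⟧ = {x : ⟨x, d1⟩ ∈ ⟦under⟧} = {d1, d2, d3, d6, d7}
⟦above d1⟧ = {x : ⟨x, d1⟩ ∈ ⟦above⟧} = {d1, d2, d3, d4, d5, d7, d9}
⟦doctor⟧ = {d1, d3, d4, d5, d6, d8, d9}
… ∩ ⟦who praised d1⟧ = {d1, d3, d4, d5, d6, d8, d9} ∩ {d1, d2, d3, d5, d7, d8} = {d1, d3, d5, d8}
… ∩ ⟦in d4⟧ = {d1, d3, d5, d8} ∩ {d1, d3, d4, d8} = {d1, d3, d8}
… ∩ ⟦under d1⟧ = {d1, d3, d8} ∩ {d1, d2, d3, d6, d7} = {d1, d3}
… ∩ ⟦above d1⟧ = {d1, d3} ∩ {d1, d2, d3, d4, d5, d7, d9} = {d1, d3}
So ⟦doctor who praised d1 in d4 under d1 above d1⟧ = {d1, d3}.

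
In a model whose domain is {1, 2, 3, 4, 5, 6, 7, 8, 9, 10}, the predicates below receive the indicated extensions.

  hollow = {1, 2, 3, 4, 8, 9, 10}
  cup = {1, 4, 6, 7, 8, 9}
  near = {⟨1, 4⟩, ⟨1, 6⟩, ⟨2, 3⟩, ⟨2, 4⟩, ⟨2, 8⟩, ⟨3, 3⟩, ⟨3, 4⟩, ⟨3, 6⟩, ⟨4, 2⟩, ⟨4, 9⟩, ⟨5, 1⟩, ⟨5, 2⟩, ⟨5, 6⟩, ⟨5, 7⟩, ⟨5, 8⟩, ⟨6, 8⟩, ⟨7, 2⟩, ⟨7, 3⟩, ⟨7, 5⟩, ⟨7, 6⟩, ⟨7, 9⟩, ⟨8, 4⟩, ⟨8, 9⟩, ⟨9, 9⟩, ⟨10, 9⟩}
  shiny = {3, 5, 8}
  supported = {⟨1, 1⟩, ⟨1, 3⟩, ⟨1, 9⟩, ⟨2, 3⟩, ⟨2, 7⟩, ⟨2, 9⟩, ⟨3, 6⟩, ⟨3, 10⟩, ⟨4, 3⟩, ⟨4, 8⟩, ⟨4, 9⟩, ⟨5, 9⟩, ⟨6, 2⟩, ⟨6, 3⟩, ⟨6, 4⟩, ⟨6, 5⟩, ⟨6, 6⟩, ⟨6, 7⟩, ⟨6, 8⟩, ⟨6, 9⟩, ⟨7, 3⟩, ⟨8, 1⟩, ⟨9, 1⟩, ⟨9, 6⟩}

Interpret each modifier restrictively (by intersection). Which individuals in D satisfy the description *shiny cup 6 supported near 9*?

⟦6 supported⟧ = {x : ⟨6, x⟩ ∈ ⟦supported⟧} = {2, 3, 4, 5, 6, 7, 8, 9}
⟦near 9⟧ = {x : ⟨x, 9⟩ ∈ ⟦near⟧} = {4, 7, 8, 9, 10}
⟦cup⟧ = {1, 4, 6, 7, 8, 9}
… ∩ ⟦6 supported⟧ = {1, 4, 6, 7, 8, 9} ∩ {2, 3, 4, 5, 6, 7, 8, 9} = {4, 6, 7, 8, 9}
… ∩ ⟦near 9⟧ = {4, 6, 7, 8, 9} ∩ {4, 7, 8, 9, 10} = {4, 7, 8, 9}
… ∩ ⟦shiny⟧ = {4, 7, 8, 9} ∩ {3, 5, 8} = {8}
So ⟦shiny cup 6 supported near 9⟧ = {8}.

{8}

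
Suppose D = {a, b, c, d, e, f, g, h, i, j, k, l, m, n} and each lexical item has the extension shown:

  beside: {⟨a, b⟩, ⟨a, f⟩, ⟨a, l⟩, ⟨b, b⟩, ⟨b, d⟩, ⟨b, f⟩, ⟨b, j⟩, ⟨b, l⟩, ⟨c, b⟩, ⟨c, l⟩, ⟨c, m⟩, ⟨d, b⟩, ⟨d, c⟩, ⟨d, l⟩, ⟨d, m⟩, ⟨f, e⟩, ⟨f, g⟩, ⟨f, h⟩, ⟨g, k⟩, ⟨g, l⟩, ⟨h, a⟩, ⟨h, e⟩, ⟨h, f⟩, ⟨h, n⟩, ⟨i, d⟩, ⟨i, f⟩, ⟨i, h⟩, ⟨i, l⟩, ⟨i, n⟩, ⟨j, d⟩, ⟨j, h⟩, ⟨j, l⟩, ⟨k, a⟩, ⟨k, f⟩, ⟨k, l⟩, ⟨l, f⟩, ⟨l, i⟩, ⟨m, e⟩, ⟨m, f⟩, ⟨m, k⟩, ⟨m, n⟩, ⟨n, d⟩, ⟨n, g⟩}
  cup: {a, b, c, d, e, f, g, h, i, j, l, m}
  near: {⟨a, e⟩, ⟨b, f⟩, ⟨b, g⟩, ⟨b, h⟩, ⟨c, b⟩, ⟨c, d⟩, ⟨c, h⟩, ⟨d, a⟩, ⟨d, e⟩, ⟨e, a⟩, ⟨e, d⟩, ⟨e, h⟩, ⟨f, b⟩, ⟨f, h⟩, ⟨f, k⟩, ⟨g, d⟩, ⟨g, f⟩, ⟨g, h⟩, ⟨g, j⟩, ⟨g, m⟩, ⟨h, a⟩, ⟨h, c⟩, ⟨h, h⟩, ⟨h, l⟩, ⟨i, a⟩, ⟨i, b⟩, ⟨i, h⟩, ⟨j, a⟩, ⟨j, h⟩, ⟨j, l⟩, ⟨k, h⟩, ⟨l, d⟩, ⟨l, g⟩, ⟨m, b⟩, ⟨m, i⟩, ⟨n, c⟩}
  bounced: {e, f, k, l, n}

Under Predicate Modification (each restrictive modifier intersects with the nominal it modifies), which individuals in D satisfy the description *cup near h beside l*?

{b, c, g, i, j}

⟦near h⟧ = {x : ⟨x, h⟩ ∈ ⟦near⟧} = {b, c, e, f, g, h, i, j, k}
⟦beside l⟧ = {x : ⟨x, l⟩ ∈ ⟦beside⟧} = {a, b, c, d, g, i, j, k}
⟦cup⟧ = {a, b, c, d, e, f, g, h, i, j, l, m}
… ∩ ⟦near h⟧ = {a, b, c, d, e, f, g, h, i, j, l, m} ∩ {b, c, e, f, g, h, i, j, k} = {b, c, e, f, g, h, i, j}
… ∩ ⟦beside l⟧ = {b, c, e, f, g, h, i, j} ∩ {a, b, c, d, g, i, j, k} = {b, c, g, i, j}
So ⟦cup near h beside l⟧ = {b, c, g, i, j}.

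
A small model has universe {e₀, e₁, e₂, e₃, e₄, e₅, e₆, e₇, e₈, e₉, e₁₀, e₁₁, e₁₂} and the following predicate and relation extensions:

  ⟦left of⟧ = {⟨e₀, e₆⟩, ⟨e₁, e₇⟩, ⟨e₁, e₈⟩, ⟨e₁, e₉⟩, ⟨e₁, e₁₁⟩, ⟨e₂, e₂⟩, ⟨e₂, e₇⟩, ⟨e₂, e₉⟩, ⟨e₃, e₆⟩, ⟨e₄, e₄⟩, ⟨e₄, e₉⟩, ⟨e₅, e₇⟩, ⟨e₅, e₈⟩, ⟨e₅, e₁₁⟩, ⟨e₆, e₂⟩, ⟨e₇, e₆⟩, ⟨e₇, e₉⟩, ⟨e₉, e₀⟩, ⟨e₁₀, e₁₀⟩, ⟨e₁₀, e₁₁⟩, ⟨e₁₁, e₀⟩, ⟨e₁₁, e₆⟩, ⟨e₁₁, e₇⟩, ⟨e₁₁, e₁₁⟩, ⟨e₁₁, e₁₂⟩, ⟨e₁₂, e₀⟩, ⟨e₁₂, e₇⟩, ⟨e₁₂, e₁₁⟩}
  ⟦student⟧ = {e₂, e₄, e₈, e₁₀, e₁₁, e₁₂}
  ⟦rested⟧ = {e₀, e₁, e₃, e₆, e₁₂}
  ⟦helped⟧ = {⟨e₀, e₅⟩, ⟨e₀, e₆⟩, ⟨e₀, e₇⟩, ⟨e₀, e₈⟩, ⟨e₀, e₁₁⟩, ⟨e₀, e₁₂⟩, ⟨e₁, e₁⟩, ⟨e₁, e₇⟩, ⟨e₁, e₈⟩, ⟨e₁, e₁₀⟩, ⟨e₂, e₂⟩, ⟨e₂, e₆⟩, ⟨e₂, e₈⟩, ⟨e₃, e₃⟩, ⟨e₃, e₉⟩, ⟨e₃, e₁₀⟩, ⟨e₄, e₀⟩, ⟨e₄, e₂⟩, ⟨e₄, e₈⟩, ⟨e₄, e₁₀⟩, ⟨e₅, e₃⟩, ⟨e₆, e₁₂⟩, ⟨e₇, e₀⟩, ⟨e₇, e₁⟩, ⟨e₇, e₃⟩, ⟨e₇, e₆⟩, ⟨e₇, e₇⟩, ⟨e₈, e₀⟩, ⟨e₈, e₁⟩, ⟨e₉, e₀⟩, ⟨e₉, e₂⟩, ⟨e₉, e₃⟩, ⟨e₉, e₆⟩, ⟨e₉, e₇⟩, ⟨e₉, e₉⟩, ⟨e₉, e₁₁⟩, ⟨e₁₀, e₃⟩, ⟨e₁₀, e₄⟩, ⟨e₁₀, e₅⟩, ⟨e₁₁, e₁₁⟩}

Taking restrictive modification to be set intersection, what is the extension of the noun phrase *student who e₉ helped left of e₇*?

⟦who e₉ helped⟧ = {x : ⟨e₉, x⟩ ∈ ⟦helped⟧} = {e₀, e₂, e₃, e₆, e₇, e₉, e₁₁}
⟦left of e₇⟧ = {x : ⟨x, e₇⟩ ∈ ⟦left of⟧} = {e₁, e₂, e₅, e₁₁, e₁₂}
⟦student⟧ = {e₂, e₄, e₈, e₁₀, e₁₁, e₁₂}
… ∩ ⟦who e₉ helped⟧ = {e₂, e₄, e₈, e₁₀, e₁₁, e₁₂} ∩ {e₀, e₂, e₃, e₆, e₇, e₉, e₁₁} = {e₂, e₁₁}
… ∩ ⟦left of e₇⟧ = {e₂, e₁₁} ∩ {e₁, e₂, e₅, e₁₁, e₁₂} = {e₂, e₁₁}
So ⟦student who e₉ helped left of e₇⟧ = {e₂, e₁₁}.

{e₂, e₁₁}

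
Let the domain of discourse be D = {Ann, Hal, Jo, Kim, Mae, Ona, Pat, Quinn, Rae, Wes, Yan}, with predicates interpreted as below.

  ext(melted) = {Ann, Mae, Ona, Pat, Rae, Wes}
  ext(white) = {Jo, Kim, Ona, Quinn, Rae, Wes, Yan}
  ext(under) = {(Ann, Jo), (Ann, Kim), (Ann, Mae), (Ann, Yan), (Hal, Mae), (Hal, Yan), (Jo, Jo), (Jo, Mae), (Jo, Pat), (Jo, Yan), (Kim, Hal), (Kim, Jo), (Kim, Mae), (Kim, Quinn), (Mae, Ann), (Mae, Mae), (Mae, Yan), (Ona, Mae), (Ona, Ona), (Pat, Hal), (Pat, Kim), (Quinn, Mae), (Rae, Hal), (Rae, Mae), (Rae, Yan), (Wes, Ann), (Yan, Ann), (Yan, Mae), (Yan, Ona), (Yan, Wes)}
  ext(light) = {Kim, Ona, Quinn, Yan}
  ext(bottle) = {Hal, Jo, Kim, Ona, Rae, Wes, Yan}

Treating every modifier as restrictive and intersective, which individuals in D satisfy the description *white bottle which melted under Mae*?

⟦which melted⟧ = ⟦melted⟧ = {Ann, Mae, Ona, Pat, Rae, Wes}
⟦under Mae⟧ = {x : ⟨x, Mae⟩ ∈ ⟦under⟧} = {Ann, Hal, Jo, Kim, Mae, Ona, Quinn, Rae, Yan}
⟦bottle⟧ = {Hal, Jo, Kim, Ona, Rae, Wes, Yan}
… ∩ ⟦which melted⟧ = {Hal, Jo, Kim, Ona, Rae, Wes, Yan} ∩ {Ann, Mae, Ona, Pat, Rae, Wes} = {Ona, Rae, Wes}
… ∩ ⟦under Mae⟧ = {Ona, Rae, Wes} ∩ {Ann, Hal, Jo, Kim, Mae, Ona, Quinn, Rae, Yan} = {Ona, Rae}
… ∩ ⟦white⟧ = {Ona, Rae} ∩ {Jo, Kim, Ona, Quinn, Rae, Wes, Yan} = {Ona, Rae}
So ⟦white bottle which melted under Mae⟧ = {Ona, Rae}.

{Ona, Rae}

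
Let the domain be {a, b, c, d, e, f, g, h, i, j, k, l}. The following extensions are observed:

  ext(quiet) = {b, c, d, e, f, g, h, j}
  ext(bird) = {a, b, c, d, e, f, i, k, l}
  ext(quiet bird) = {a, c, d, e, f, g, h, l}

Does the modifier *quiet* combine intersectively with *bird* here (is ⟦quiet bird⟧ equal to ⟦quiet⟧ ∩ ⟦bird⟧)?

no

⟦quiet⟧ ∩ ⟦bird⟧ = {b, c, d, e, f, g, h, j} ∩ {a, b, c, d, e, f, i, k, l} = {b, c, d, e, f}
Observed ⟦quiet bird⟧ = {a, c, d, e, f, g, h, l}.
These differ, so the modifier is not intersective in this model.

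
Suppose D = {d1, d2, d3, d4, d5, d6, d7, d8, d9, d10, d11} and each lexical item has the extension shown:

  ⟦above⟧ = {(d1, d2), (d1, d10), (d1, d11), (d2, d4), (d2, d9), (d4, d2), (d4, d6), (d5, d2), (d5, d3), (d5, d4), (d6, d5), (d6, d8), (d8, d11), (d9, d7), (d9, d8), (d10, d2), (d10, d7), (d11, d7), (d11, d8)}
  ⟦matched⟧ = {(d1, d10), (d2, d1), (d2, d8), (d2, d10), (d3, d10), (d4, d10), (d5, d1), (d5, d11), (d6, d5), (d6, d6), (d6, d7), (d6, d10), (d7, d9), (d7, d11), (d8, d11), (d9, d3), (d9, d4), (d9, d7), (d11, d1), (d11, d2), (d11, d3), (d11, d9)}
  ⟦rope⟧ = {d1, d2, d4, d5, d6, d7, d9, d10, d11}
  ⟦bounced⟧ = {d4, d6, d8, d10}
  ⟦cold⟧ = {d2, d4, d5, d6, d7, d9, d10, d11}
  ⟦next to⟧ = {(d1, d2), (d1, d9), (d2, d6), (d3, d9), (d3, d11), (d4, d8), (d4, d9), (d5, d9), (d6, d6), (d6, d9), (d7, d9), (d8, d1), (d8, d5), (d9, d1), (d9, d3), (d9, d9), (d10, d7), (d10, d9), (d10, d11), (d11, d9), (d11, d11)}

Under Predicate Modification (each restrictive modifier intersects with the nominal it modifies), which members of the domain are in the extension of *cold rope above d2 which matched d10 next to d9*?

⟦above d2⟧ = {x : ⟨x, d2⟩ ∈ ⟦above⟧} = {d1, d4, d5, d10}
⟦which matched d10⟧ = {x : ⟨x, d10⟩ ∈ ⟦matched⟧} = {d1, d2, d3, d4, d6}
⟦next to d9⟧ = {x : ⟨x, d9⟩ ∈ ⟦next to⟧} = {d1, d3, d4, d5, d6, d7, d9, d10, d11}
⟦rope⟧ = {d1, d2, d4, d5, d6, d7, d9, d10, d11}
… ∩ ⟦above d2⟧ = {d1, d2, d4, d5, d6, d7, d9, d10, d11} ∩ {d1, d4, d5, d10} = {d1, d4, d5, d10}
… ∩ ⟦which matched d10⟧ = {d1, d4, d5, d10} ∩ {d1, d2, d3, d4, d6} = {d1, d4}
… ∩ ⟦next to d9⟧ = {d1, d4} ∩ {d1, d3, d4, d5, d6, d7, d9, d10, d11} = {d1, d4}
… ∩ ⟦cold⟧ = {d1, d4} ∩ {d2, d4, d5, d6, d7, d9, d10, d11} = {d4}
So ⟦cold rope above d2 which matched d10 next to d9⟧ = {d4}.

{d4}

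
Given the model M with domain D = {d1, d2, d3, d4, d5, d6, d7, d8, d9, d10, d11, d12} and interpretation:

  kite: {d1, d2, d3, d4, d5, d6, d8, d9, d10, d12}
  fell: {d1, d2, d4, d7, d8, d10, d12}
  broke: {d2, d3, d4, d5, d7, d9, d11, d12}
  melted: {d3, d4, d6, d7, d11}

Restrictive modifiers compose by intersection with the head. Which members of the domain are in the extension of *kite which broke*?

{d2, d3, d4, d5, d9, d12}

⟦which broke⟧ = ⟦broke⟧ = {d2, d3, d4, d5, d7, d9, d11, d12}
⟦kite⟧ = {d1, d2, d3, d4, d5, d6, d8, d9, d10, d12}
… ∩ ⟦which broke⟧ = {d1, d2, d3, d4, d5, d6, d8, d9, d10, d12} ∩ {d2, d3, d4, d5, d7, d9, d11, d12} = {d2, d3, d4, d5, d9, d12}
So ⟦kite which broke⟧ = {d2, d3, d4, d5, d9, d12}.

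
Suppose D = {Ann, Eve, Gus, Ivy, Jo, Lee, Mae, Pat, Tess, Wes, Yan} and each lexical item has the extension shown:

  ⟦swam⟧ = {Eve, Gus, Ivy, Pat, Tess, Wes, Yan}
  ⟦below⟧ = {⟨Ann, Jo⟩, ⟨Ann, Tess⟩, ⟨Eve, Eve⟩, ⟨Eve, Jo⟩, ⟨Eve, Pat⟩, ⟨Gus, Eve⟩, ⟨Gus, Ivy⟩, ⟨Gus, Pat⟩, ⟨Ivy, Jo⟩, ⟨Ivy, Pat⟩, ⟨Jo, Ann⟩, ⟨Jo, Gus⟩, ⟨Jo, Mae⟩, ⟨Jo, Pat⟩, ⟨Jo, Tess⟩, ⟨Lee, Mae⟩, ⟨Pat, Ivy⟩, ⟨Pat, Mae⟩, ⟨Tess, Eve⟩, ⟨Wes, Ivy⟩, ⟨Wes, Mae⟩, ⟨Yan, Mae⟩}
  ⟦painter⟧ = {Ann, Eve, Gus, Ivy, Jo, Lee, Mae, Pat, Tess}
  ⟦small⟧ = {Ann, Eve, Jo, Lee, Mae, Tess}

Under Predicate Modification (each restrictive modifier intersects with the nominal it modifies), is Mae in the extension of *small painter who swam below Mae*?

no

⟦who swam⟧ = ⟦swam⟧ = {Eve, Gus, Ivy, Pat, Tess, Wes, Yan}
⟦below Mae⟧ = {x : ⟨x, Mae⟩ ∈ ⟦below⟧} = {Jo, Lee, Pat, Wes, Yan}
⟦painter⟧ = {Ann, Eve, Gus, Ivy, Jo, Lee, Mae, Pat, Tess}
… ∩ ⟦who swam⟧ = {Ann, Eve, Gus, Ivy, Jo, Lee, Mae, Pat, Tess} ∩ {Eve, Gus, Ivy, Pat, Tess, Wes, Yan} = {Eve, Gus, Ivy, Pat, Tess}
… ∩ ⟦below Mae⟧ = {Eve, Gus, Ivy, Pat, Tess} ∩ {Jo, Lee, Pat, Wes, Yan} = {Pat}
… ∩ ⟦small⟧ = {Pat} ∩ {Ann, Eve, Jo, Lee, Mae, Tess} = ∅
⟦small painter who swam below Mae⟧ = ∅; Mae ∉ this set.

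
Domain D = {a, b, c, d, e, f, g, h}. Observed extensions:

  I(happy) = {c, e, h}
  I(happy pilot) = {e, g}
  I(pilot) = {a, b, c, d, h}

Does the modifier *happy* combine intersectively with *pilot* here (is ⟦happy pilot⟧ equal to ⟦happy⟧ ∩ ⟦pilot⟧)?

no

⟦happy⟧ ∩ ⟦pilot⟧ = {c, e, h} ∩ {a, b, c, d, h} = {c, h}
Observed ⟦happy pilot⟧ = {e, g}.
These differ, so the modifier is not intersective in this model.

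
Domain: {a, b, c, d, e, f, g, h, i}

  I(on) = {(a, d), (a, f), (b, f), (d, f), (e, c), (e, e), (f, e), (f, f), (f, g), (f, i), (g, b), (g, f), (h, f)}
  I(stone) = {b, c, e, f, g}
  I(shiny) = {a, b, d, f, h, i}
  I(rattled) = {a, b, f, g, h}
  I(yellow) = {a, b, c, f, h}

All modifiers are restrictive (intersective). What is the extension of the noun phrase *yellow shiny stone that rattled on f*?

⟦that rattled⟧ = ⟦rattled⟧ = {a, b, f, g, h}
⟦on f⟧ = {x : ⟨x, f⟩ ∈ ⟦on⟧} = {a, b, d, f, g, h}
⟦stone⟧ = {b, c, e, f, g}
… ∩ ⟦that rattled⟧ = {b, c, e, f, g} ∩ {a, b, f, g, h} = {b, f, g}
… ∩ ⟦on f⟧ = {b, f, g} ∩ {a, b, d, f, g, h} = {b, f, g}
… ∩ ⟦yellow⟧ = {b, f, g} ∩ {a, b, c, f, h} = {b, f}
… ∩ ⟦shiny⟧ = {b, f} ∩ {a, b, d, f, h, i} = {b, f}
So ⟦yellow shiny stone that rattled on f⟧ = {b, f}.

{b, f}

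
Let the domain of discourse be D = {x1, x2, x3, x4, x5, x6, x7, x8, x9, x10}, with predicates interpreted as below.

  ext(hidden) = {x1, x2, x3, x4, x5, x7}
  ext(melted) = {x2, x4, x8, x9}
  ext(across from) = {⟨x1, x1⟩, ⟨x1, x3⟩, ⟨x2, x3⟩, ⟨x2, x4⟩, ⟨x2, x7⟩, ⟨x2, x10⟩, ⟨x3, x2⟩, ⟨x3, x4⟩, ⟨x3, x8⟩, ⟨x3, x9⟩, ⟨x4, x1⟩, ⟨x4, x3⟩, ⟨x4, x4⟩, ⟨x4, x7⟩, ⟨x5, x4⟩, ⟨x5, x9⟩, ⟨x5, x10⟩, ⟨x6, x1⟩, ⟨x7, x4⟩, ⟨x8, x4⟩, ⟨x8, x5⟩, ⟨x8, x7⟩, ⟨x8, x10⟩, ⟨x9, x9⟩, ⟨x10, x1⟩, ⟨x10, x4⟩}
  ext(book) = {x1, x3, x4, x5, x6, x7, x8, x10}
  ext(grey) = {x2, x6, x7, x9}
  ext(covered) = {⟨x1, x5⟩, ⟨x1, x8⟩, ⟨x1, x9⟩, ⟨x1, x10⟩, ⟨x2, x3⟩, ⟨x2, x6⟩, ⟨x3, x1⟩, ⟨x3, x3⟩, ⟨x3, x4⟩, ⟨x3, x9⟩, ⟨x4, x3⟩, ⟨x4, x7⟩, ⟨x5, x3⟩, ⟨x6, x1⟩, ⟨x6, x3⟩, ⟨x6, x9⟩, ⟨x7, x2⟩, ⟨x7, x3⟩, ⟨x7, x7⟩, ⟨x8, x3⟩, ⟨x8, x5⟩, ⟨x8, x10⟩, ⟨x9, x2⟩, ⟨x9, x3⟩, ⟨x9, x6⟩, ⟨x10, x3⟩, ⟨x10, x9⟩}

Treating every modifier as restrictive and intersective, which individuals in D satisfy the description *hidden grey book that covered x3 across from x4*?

{x7}

⟦that covered x3⟧ = {x : ⟨x, x3⟩ ∈ ⟦covered⟧} = {x2, x3, x4, x5, x6, x7, x8, x9, x10}
⟦across from x4⟧ = {x : ⟨x, x4⟩ ∈ ⟦across from⟧} = {x2, x3, x4, x5, x7, x8, x10}
⟦book⟧ = {x1, x3, x4, x5, x6, x7, x8, x10}
… ∩ ⟦that covered x3⟧ = {x1, x3, x4, x5, x6, x7, x8, x10} ∩ {x2, x3, x4, x5, x6, x7, x8, x9, x10} = {x3, x4, x5, x6, x7, x8, x10}
… ∩ ⟦across from x4⟧ = {x3, x4, x5, x6, x7, x8, x10} ∩ {x2, x3, x4, x5, x7, x8, x10} = {x3, x4, x5, x7, x8, x10}
… ∩ ⟦hidden⟧ = {x3, x4, x5, x7, x8, x10} ∩ {x1, x2, x3, x4, x5, x7} = {x3, x4, x5, x7}
… ∩ ⟦grey⟧ = {x3, x4, x5, x7} ∩ {x2, x6, x7, x9} = {x7}
So ⟦hidden grey book that covered x3 across from x4⟧ = {x7}.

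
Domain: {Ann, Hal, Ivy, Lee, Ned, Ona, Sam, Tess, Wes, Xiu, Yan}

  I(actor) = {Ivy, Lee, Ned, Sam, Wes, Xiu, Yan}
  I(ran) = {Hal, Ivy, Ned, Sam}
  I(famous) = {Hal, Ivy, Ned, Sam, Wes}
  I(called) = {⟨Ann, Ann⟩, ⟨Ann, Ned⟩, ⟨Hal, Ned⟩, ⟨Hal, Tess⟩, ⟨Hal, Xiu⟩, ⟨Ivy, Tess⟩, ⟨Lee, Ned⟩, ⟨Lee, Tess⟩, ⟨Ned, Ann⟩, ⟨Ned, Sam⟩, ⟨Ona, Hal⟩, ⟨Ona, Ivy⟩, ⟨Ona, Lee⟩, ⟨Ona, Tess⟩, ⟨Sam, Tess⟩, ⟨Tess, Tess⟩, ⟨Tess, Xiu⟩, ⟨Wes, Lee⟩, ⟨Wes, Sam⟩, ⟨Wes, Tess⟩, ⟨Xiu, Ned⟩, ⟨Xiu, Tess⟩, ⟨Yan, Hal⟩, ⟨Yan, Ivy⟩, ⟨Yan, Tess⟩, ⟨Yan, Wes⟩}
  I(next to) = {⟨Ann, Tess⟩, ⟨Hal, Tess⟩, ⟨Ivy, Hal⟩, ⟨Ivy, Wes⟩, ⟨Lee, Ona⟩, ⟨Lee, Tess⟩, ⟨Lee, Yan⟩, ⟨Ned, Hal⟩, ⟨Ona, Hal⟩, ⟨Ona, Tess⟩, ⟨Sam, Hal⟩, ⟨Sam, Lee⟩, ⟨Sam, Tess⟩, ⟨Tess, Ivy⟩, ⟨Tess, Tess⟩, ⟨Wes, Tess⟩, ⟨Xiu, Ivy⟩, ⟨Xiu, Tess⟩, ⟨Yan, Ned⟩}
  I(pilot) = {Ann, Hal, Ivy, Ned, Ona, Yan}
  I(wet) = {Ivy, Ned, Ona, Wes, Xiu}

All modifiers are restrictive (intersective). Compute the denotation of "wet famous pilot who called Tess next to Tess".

⟦who called Tess⟧ = {x : ⟨x, Tess⟩ ∈ ⟦called⟧} = {Hal, Ivy, Lee, Ona, Sam, Tess, Wes, Xiu, Yan}
⟦next to Tess⟧ = {x : ⟨x, Tess⟩ ∈ ⟦next to⟧} = {Ann, Hal, Lee, Ona, Sam, Tess, Wes, Xiu}
⟦pilot⟧ = {Ann, Hal, Ivy, Ned, Ona, Yan}
… ∩ ⟦who called Tess⟧ = {Ann, Hal, Ivy, Ned, Ona, Yan} ∩ {Hal, Ivy, Lee, Ona, Sam, Tess, Wes, Xiu, Yan} = {Hal, Ivy, Ona, Yan}
… ∩ ⟦next to Tess⟧ = {Hal, Ivy, Ona, Yan} ∩ {Ann, Hal, Lee, Ona, Sam, Tess, Wes, Xiu} = {Hal, Ona}
… ∩ ⟦wet⟧ = {Hal, Ona} ∩ {Ivy, Ned, Ona, Wes, Xiu} = {Ona}
… ∩ ⟦famous⟧ = {Ona} ∩ {Hal, Ivy, Ned, Sam, Wes} = ∅
So ⟦wet famous pilot who called Tess next to Tess⟧ = ∅.

∅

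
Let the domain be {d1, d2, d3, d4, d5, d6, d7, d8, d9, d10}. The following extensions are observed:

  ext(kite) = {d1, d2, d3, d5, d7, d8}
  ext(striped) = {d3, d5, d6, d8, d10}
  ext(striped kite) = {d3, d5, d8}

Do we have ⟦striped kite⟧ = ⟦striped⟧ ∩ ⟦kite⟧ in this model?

yes

⟦striped⟧ ∩ ⟦kite⟧ = {d3, d5, d6, d8, d10} ∩ {d1, d2, d3, d5, d7, d8} = {d3, d5, d8}
Observed ⟦striped kite⟧ = {d3, d5, d8}.
These coincide, so the modifier is intersective here.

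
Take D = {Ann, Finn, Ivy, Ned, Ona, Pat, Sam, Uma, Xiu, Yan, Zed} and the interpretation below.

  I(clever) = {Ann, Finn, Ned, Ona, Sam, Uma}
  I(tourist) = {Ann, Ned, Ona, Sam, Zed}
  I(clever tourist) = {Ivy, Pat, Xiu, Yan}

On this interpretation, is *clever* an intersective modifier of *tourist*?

no

⟦clever⟧ ∩ ⟦tourist⟧ = {Ann, Finn, Ned, Ona, Sam, Uma} ∩ {Ann, Ned, Ona, Sam, Zed} = {Ann, Ned, Ona, Sam}
Observed ⟦clever tourist⟧ = {Ivy, Pat, Xiu, Yan}.
These differ, so the modifier is not intersective in this model.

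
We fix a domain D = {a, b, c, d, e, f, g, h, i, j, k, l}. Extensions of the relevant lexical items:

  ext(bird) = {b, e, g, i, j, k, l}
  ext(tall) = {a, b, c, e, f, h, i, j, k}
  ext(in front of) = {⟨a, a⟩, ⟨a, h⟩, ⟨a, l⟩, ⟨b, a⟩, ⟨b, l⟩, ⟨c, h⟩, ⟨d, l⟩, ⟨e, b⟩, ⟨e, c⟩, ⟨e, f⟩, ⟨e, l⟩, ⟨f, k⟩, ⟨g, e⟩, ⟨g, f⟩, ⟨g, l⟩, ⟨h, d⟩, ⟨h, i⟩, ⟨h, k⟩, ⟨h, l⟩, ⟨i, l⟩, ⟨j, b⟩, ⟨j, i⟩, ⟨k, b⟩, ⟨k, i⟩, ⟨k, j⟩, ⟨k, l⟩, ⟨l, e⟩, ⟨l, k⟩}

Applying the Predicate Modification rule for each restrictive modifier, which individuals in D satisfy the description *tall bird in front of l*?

{b, e, i, k}

⟦in front of l⟧ = {x : ⟨x, l⟩ ∈ ⟦in front of⟧} = {a, b, d, e, g, h, i, k}
⟦bird⟧ = {b, e, g, i, j, k, l}
… ∩ ⟦in front of l⟧ = {b, e, g, i, j, k, l} ∩ {a, b, d, e, g, h, i, k} = {b, e, g, i, k}
… ∩ ⟦tall⟧ = {b, e, g, i, k} ∩ {a, b, c, e, f, h, i, j, k} = {b, e, i, k}
So ⟦tall bird in front of l⟧ = {b, e, i, k}.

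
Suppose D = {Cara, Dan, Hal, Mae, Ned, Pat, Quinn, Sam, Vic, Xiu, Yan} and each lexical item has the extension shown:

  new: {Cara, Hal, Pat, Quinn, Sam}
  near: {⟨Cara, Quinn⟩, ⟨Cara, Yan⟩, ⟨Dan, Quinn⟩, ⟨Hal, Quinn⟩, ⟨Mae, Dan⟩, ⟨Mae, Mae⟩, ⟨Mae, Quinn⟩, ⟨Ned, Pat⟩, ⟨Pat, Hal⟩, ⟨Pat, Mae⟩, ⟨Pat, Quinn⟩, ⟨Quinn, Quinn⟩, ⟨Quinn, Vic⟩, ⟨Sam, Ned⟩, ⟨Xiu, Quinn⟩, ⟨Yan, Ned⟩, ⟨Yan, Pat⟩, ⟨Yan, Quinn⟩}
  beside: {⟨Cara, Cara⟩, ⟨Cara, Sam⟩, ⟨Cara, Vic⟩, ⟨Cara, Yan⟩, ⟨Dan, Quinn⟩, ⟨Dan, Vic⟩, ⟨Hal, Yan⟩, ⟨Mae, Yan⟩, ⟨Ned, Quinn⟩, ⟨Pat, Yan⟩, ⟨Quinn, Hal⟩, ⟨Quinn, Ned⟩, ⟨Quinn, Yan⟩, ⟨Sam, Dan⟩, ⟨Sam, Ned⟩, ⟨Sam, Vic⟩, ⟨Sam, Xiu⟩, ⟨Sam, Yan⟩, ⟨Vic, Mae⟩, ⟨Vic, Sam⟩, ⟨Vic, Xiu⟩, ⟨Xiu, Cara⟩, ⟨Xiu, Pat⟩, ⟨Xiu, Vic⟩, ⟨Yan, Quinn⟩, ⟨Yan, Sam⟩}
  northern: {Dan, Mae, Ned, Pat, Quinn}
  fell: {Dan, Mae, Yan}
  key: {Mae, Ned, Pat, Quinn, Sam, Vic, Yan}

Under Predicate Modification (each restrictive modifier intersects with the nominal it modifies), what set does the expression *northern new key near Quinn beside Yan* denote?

⟦near Quinn⟧ = {x : ⟨x, Quinn⟩ ∈ ⟦near⟧} = {Cara, Dan, Hal, Mae, Pat, Quinn, Xiu, Yan}
⟦beside Yan⟧ = {x : ⟨x, Yan⟩ ∈ ⟦beside⟧} = {Cara, Hal, Mae, Pat, Quinn, Sam}
⟦key⟧ = {Mae, Ned, Pat, Quinn, Sam, Vic, Yan}
… ∩ ⟦near Quinn⟧ = {Mae, Ned, Pat, Quinn, Sam, Vic, Yan} ∩ {Cara, Dan, Hal, Mae, Pat, Quinn, Xiu, Yan} = {Mae, Pat, Quinn, Yan}
… ∩ ⟦beside Yan⟧ = {Mae, Pat, Quinn, Yan} ∩ {Cara, Hal, Mae, Pat, Quinn, Sam} = {Mae, Pat, Quinn}
… ∩ ⟦northern⟧ = {Mae, Pat, Quinn} ∩ {Dan, Mae, Ned, Pat, Quinn} = {Mae, Pat, Quinn}
… ∩ ⟦new⟧ = {Mae, Pat, Quinn} ∩ {Cara, Hal, Pat, Quinn, Sam} = {Pat, Quinn}
So ⟦northern new key near Quinn beside Yan⟧ = {Pat, Quinn}.

{Pat, Quinn}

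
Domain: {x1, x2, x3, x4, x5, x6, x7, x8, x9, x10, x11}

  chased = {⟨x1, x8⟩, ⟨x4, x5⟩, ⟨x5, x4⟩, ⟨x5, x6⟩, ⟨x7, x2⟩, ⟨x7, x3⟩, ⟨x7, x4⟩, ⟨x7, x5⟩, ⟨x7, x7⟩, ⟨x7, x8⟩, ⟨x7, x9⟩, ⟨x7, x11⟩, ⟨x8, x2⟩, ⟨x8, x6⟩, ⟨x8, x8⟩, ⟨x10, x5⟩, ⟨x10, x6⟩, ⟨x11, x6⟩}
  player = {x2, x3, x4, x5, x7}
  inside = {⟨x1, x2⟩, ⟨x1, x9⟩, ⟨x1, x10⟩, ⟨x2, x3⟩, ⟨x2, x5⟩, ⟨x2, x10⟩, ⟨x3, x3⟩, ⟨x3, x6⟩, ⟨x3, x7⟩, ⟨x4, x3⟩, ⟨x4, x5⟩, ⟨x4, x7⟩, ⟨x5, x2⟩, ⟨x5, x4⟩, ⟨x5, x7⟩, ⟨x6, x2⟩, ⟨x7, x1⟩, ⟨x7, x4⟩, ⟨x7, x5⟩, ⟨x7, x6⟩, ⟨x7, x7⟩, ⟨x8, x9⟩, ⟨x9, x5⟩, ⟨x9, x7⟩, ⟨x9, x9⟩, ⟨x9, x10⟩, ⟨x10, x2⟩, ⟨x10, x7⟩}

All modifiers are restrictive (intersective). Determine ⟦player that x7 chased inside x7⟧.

{x3, x4, x5, x7}

⟦that x7 chased⟧ = {x : ⟨x7, x⟩ ∈ ⟦chased⟧} = {x2, x3, x4, x5, x7, x8, x9, x11}
⟦inside x7⟧ = {x : ⟨x, x7⟩ ∈ ⟦inside⟧} = {x3, x4, x5, x7, x9, x10}
⟦player⟧ = {x2, x3, x4, x5, x7}
… ∩ ⟦that x7 chased⟧ = {x2, x3, x4, x5, x7} ∩ {x2, x3, x4, x5, x7, x8, x9, x11} = {x2, x3, x4, x5, x7}
… ∩ ⟦inside x7⟧ = {x2, x3, x4, x5, x7} ∩ {x3, x4, x5, x7, x9, x10} = {x3, x4, x5, x7}
So ⟦player that x7 chased inside x7⟧ = {x3, x4, x5, x7}.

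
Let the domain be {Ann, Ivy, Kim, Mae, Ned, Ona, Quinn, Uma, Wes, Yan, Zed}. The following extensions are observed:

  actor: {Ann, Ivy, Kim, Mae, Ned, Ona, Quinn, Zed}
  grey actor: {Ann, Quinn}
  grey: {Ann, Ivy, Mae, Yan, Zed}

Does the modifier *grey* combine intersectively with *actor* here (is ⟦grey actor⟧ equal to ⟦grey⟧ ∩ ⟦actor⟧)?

no

⟦grey⟧ ∩ ⟦actor⟧ = {Ann, Ivy, Mae, Yan, Zed} ∩ {Ann, Ivy, Kim, Mae, Ned, Ona, Quinn, Zed} = {Ann, Ivy, Mae, Zed}
Observed ⟦grey actor⟧ = {Ann, Quinn}.
These differ, so the modifier is not intersective in this model.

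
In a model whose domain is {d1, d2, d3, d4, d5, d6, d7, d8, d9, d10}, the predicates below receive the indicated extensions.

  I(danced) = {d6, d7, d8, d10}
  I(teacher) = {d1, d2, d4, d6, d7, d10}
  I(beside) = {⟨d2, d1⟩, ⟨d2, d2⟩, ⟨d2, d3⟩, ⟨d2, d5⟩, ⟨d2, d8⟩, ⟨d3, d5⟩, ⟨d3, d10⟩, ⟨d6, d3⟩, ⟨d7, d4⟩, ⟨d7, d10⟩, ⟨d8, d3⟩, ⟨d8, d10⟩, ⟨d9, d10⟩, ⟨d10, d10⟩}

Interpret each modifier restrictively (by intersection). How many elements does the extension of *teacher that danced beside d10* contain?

2

⟦that danced⟧ = ⟦danced⟧ = {d6, d7, d8, d10}
⟦beside d10⟧ = {x : ⟨x, d10⟩ ∈ ⟦beside⟧} = {d3, d7, d8, d9, d10}
⟦teacher⟧ = {d1, d2, d4, d6, d7, d10}
… ∩ ⟦that danced⟧ = {d1, d2, d4, d6, d7, d10} ∩ {d6, d7, d8, d10} = {d6, d7, d10}
… ∩ ⟦beside d10⟧ = {d6, d7, d10} ∩ {d3, d7, d8, d9, d10} = {d7, d10}
⟦teacher that danced beside d10⟧ = {d7, d10}, so the cardinality is 2.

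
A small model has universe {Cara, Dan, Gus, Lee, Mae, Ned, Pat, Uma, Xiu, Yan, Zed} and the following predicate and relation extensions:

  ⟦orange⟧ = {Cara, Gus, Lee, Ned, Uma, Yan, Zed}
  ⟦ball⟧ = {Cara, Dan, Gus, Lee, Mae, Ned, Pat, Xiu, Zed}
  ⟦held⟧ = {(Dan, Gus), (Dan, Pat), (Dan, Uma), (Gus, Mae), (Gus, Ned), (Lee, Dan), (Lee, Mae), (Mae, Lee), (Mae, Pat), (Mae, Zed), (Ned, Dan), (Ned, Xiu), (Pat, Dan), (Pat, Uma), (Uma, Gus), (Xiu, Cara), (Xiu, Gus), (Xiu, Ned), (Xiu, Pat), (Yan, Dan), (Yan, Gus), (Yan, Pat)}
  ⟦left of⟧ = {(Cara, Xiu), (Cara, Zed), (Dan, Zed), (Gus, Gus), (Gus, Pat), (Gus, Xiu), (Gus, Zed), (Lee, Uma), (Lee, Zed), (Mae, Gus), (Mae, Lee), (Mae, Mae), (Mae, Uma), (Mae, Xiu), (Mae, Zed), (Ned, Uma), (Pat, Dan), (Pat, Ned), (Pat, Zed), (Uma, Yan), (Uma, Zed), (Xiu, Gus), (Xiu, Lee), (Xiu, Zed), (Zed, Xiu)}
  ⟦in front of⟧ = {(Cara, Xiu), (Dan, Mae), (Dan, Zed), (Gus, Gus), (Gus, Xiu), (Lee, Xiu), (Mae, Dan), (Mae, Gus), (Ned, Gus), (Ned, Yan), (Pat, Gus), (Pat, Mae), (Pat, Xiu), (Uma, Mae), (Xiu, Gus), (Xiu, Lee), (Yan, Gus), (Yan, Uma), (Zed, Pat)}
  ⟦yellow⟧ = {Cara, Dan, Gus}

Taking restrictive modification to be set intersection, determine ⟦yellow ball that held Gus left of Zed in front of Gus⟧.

⟦that held Gus⟧ = {x : ⟨x, Gus⟩ ∈ ⟦held⟧} = {Dan, Uma, Xiu, Yan}
⟦left of Zed⟧ = {x : ⟨x, Zed⟩ ∈ ⟦left of⟧} = {Cara, Dan, Gus, Lee, Mae, Pat, Uma, Xiu}
⟦in front of Gus⟧ = {x : ⟨x, Gus⟩ ∈ ⟦in front of⟧} = {Gus, Mae, Ned, Pat, Xiu, Yan}
⟦ball⟧ = {Cara, Dan, Gus, Lee, Mae, Ned, Pat, Xiu, Zed}
… ∩ ⟦that held Gus⟧ = {Cara, Dan, Gus, Lee, Mae, Ned, Pat, Xiu, Zed} ∩ {Dan, Uma, Xiu, Yan} = {Dan, Xiu}
… ∩ ⟦left of Zed⟧ = {Dan, Xiu} ∩ {Cara, Dan, Gus, Lee, Mae, Pat, Uma, Xiu} = {Dan, Xiu}
… ∩ ⟦in front of Gus⟧ = {Dan, Xiu} ∩ {Gus, Mae, Ned, Pat, Xiu, Yan} = {Xiu}
… ∩ ⟦yellow⟧ = {Xiu} ∩ {Cara, Dan, Gus} = ∅
So ⟦yellow ball that held Gus left of Zed in front of Gus⟧ = {}.

{}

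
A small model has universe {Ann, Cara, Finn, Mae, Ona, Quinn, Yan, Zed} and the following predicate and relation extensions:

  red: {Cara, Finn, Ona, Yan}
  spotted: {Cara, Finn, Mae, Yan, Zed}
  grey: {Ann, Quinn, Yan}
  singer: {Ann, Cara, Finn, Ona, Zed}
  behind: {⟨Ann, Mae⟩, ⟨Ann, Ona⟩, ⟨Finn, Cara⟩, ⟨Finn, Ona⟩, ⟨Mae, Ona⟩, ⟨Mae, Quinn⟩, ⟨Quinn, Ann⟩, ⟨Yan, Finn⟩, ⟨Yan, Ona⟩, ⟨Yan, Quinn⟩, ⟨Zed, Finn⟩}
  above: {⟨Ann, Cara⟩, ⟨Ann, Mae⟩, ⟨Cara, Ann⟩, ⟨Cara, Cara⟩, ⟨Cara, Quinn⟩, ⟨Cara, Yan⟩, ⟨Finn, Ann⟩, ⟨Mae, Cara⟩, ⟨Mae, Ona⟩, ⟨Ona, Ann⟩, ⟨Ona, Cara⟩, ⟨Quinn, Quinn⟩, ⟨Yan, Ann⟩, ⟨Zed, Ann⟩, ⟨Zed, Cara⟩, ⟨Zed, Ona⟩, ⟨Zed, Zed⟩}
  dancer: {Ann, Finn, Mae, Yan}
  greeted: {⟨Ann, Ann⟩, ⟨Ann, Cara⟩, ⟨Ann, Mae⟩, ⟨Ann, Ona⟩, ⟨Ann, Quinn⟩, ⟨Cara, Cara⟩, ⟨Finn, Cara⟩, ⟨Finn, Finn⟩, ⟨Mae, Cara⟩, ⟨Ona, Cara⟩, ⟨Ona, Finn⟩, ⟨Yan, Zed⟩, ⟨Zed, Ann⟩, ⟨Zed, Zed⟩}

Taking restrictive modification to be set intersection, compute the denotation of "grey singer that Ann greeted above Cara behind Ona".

⟦that Ann greeted⟧ = {x : ⟨Ann, x⟩ ∈ ⟦greeted⟧} = {Ann, Cara, Mae, Ona, Quinn}
⟦above Cara⟧ = {x : ⟨x, Cara⟩ ∈ ⟦above⟧} = {Ann, Cara, Mae, Ona, Zed}
⟦behind Ona⟧ = {x : ⟨x, Ona⟩ ∈ ⟦behind⟧} = {Ann, Finn, Mae, Yan}
⟦singer⟧ = {Ann, Cara, Finn, Ona, Zed}
… ∩ ⟦that Ann greeted⟧ = {Ann, Cara, Finn, Ona, Zed} ∩ {Ann, Cara, Mae, Ona, Quinn} = {Ann, Cara, Ona}
… ∩ ⟦above Cara⟧ = {Ann, Cara, Ona} ∩ {Ann, Cara, Mae, Ona, Zed} = {Ann, Cara, Ona}
… ∩ ⟦behind Ona⟧ = {Ann, Cara, Ona} ∩ {Ann, Finn, Mae, Yan} = {Ann}
… ∩ ⟦grey⟧ = {Ann} ∩ {Ann, Quinn, Yan} = {Ann}
So ⟦grey singer that Ann greeted above Cara behind Ona⟧ = {Ann}.

{Ann}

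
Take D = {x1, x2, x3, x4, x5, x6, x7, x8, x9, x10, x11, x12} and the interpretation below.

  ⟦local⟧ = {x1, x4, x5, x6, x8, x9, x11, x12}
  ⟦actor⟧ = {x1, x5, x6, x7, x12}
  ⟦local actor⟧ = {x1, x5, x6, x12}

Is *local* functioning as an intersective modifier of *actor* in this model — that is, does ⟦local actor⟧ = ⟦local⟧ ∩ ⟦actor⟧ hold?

⟦local⟧ ∩ ⟦actor⟧ = {x1, x4, x5, x6, x8, x9, x11, x12} ∩ {x1, x5, x6, x7, x12} = {x1, x5, x6, x12}
Observed ⟦local actor⟧ = {x1, x5, x6, x12}.
These coincide, so the modifier is intersective here.

yes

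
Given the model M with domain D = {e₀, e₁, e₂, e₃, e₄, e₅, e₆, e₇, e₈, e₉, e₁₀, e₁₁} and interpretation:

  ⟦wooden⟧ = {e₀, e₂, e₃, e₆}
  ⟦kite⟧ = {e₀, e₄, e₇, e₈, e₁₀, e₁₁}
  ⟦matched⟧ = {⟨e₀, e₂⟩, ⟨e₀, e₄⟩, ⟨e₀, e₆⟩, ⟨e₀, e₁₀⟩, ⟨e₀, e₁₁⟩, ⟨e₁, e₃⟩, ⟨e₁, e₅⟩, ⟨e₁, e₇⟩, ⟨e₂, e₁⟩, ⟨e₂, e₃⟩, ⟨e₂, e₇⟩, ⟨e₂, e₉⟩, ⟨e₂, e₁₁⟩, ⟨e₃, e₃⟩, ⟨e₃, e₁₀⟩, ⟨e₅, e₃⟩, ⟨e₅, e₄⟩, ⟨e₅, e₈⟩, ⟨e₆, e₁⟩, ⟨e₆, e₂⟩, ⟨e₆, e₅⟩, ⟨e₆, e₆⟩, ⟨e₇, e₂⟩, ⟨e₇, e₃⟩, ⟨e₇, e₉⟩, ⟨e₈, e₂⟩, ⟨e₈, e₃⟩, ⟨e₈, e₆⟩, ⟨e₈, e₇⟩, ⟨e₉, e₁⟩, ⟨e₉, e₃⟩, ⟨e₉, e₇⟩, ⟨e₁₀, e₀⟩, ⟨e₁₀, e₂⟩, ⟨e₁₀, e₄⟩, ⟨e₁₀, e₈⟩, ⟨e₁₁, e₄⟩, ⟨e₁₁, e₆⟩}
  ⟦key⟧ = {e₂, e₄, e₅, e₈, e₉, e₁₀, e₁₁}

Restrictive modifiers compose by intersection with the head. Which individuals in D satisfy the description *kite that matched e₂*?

{e₀, e₇, e₈, e₁₀}

⟦that matched e₂⟧ = {x : ⟨x, e₂⟩ ∈ ⟦matched⟧} = {e₀, e₆, e₇, e₈, e₁₀}
⟦kite⟧ = {e₀, e₄, e₇, e₈, e₁₀, e₁₁}
… ∩ ⟦that matched e₂⟧ = {e₀, e₄, e₇, e₈, e₁₀, e₁₁} ∩ {e₀, e₆, e₇, e₈, e₁₀} = {e₀, e₇, e₈, e₁₀}
So ⟦kite that matched e₂⟧ = {e₀, e₇, e₈, e₁₀}.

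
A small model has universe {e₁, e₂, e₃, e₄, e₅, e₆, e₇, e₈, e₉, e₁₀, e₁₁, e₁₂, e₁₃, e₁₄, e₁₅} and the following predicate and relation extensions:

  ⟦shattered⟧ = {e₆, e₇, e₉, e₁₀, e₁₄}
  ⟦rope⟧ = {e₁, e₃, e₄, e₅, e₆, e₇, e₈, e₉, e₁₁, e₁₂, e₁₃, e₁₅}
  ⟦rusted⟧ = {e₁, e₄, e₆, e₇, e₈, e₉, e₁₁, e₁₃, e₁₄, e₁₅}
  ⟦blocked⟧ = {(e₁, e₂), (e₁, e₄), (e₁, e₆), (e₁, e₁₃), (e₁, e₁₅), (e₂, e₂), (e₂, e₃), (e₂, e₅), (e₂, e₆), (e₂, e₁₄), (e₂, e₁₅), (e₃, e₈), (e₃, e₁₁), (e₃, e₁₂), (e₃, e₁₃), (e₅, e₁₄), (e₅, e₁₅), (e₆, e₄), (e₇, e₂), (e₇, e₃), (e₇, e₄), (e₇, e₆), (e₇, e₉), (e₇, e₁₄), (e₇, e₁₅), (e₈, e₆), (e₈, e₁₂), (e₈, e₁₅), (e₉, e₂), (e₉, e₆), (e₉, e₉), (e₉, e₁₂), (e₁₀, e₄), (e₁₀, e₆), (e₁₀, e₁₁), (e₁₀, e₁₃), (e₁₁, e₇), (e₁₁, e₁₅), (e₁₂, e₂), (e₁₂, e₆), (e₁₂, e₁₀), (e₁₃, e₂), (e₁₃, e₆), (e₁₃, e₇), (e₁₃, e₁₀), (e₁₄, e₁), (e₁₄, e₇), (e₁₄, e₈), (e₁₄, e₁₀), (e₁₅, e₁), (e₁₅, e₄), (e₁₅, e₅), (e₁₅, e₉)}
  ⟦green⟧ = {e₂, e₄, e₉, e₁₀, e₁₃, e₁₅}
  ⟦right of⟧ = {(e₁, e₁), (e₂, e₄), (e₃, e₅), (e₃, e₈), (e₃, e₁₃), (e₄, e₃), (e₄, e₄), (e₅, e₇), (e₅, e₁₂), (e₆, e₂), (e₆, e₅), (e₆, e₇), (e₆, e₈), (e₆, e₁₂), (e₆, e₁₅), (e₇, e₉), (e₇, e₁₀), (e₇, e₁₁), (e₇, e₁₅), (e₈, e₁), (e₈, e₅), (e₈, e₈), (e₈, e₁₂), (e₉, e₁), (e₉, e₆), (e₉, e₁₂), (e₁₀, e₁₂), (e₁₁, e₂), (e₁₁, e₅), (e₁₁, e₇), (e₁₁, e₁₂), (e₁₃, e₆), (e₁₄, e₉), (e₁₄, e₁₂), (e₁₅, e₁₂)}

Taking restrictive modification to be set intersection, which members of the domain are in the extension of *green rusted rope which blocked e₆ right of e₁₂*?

{e₉}

⟦which blocked e₆⟧ = {x : ⟨x, e₆⟩ ∈ ⟦blocked⟧} = {e₁, e₂, e₇, e₈, e₉, e₁₀, e₁₂, e₁₃}
⟦right of e₁₂⟧ = {x : ⟨x, e₁₂⟩ ∈ ⟦right of⟧} = {e₅, e₆, e₈, e₉, e₁₀, e₁₁, e₁₄, e₁₅}
⟦rope⟧ = {e₁, e₃, e₄, e₅, e₆, e₇, e₈, e₉, e₁₁, e₁₂, e₁₃, e₁₅}
… ∩ ⟦which blocked e₆⟧ = {e₁, e₃, e₄, e₅, e₆, e₇, e₈, e₉, e₁₁, e₁₂, e₁₃, e₁₅} ∩ {e₁, e₂, e₇, e₈, e₉, e₁₀, e₁₂, e₁₃} = {e₁, e₇, e₈, e₉, e₁₂, e₁₃}
… ∩ ⟦right of e₁₂⟧ = {e₁, e₇, e₈, e₉, e₁₂, e₁₃} ∩ {e₅, e₆, e₈, e₉, e₁₀, e₁₁, e₁₄, e₁₅} = {e₈, e₉}
… ∩ ⟦green⟧ = {e₈, e₉} ∩ {e₂, e₄, e₉, e₁₀, e₁₃, e₁₅} = {e₉}
… ∩ ⟦rusted⟧ = {e₉} ∩ {e₁, e₄, e₆, e₇, e₈, e₉, e₁₁, e₁₃, e₁₄, e₁₅} = {e₉}
So ⟦green rusted rope which blocked e₆ right of e₁₂⟧ = {e₉}.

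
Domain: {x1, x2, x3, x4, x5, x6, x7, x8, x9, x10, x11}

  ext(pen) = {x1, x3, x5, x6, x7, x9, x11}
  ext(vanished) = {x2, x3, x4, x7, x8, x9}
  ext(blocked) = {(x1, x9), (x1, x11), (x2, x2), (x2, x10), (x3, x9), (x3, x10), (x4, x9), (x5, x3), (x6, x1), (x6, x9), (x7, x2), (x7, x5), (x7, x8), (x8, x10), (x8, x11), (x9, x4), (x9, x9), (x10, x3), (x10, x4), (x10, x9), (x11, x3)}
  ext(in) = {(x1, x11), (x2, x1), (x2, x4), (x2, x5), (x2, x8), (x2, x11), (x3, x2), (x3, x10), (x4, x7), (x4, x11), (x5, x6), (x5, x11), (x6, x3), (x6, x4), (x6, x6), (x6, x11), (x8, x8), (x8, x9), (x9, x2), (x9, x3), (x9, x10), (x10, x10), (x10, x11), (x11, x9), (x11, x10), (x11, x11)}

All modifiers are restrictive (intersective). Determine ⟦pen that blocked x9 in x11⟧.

{x1, x6}

⟦that blocked x9⟧ = {x : ⟨x, x9⟩ ∈ ⟦blocked⟧} = {x1, x3, x4, x6, x9, x10}
⟦in x11⟧ = {x : ⟨x, x11⟩ ∈ ⟦in⟧} = {x1, x2, x4, x5, x6, x10, x11}
⟦pen⟧ = {x1, x3, x5, x6, x7, x9, x11}
… ∩ ⟦that blocked x9⟧ = {x1, x3, x5, x6, x7, x9, x11} ∩ {x1, x3, x4, x6, x9, x10} = {x1, x3, x6, x9}
… ∩ ⟦in x11⟧ = {x1, x3, x6, x9} ∩ {x1, x2, x4, x5, x6, x10, x11} = {x1, x6}
So ⟦pen that blocked x9 in x11⟧ = {x1, x6}.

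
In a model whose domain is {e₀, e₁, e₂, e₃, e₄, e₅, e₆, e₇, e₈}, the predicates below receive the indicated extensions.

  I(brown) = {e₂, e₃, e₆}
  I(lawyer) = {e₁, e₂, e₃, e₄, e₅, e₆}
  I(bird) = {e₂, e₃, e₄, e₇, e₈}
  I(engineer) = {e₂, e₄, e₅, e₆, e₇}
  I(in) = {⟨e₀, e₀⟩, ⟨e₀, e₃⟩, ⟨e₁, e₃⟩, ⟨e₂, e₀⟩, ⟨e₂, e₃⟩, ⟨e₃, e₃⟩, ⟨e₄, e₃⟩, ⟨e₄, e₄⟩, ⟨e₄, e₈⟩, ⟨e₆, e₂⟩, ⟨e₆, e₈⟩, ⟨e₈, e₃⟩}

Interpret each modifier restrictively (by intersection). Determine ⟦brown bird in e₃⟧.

⟦in e₃⟧ = {x : ⟨x, e₃⟩ ∈ ⟦in⟧} = {e₀, e₁, e₂, e₃, e₄, e₈}
⟦bird⟧ = {e₂, e₃, e₄, e₇, e₈}
… ∩ ⟦in e₃⟧ = {e₂, e₃, e₄, e₇, e₈} ∩ {e₀, e₁, e₂, e₃, e₄, e₈} = {e₂, e₃, e₄, e₈}
… ∩ ⟦brown⟧ = {e₂, e₃, e₄, e₈} ∩ {e₂, e₃, e₆} = {e₂, e₃}
So ⟦brown bird in e₃⟧ = {e₂, e₃}.

{e₂, e₃}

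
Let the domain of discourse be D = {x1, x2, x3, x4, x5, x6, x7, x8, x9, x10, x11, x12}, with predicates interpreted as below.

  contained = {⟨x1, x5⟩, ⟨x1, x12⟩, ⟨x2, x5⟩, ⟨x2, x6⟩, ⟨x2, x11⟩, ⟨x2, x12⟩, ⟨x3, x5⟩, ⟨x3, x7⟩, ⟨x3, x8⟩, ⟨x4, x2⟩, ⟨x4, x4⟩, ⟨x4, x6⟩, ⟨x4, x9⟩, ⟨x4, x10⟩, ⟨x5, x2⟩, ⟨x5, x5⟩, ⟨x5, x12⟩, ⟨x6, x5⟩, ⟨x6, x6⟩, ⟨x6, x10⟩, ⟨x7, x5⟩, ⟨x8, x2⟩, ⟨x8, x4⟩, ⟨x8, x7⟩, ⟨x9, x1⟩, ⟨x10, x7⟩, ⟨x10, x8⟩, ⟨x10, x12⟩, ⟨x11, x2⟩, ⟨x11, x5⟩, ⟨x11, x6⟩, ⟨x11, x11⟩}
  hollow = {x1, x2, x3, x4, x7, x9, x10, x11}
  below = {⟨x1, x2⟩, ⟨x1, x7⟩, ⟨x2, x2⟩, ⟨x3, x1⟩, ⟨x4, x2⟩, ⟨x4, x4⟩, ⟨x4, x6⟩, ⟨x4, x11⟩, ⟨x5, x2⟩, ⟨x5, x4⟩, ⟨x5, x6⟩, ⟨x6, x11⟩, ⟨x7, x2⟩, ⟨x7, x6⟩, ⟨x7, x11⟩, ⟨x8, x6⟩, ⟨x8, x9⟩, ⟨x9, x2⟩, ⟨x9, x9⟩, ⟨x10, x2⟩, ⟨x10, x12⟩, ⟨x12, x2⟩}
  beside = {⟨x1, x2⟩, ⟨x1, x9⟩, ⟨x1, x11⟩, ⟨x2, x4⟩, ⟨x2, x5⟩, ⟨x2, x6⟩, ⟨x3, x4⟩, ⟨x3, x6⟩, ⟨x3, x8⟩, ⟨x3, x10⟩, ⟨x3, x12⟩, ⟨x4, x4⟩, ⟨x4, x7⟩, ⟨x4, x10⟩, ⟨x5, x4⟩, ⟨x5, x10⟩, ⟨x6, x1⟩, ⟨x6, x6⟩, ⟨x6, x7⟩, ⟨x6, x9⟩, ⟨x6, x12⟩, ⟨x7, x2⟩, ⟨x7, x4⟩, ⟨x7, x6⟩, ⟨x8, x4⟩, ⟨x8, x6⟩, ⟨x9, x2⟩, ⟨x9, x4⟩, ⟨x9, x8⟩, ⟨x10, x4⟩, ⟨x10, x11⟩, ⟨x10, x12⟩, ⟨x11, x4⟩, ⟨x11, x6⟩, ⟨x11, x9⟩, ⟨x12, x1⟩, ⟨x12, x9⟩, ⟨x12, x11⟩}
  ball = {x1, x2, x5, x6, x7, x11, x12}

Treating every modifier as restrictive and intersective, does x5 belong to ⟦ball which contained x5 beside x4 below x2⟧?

⟦which contained x5⟧ = {x : ⟨x, x5⟩ ∈ ⟦contained⟧} = {x1, x2, x3, x5, x6, x7, x11}
⟦beside x4⟧ = {x : ⟨x, x4⟩ ∈ ⟦beside⟧} = {x2, x3, x4, x5, x7, x8, x9, x10, x11}
⟦below x2⟧ = {x : ⟨x, x2⟩ ∈ ⟦below⟧} = {x1, x2, x4, x5, x7, x9, x10, x12}
⟦ball⟧ = {x1, x2, x5, x6, x7, x11, x12}
… ∩ ⟦which contained x5⟧ = {x1, x2, x5, x6, x7, x11, x12} ∩ {x1, x2, x3, x5, x6, x7, x11} = {x1, x2, x5, x6, x7, x11}
… ∩ ⟦beside x4⟧ = {x1, x2, x5, x6, x7, x11} ∩ {x2, x3, x4, x5, x7, x8, x9, x10, x11} = {x2, x5, x7, x11}
… ∩ ⟦below x2⟧ = {x2, x5, x7, x11} ∩ {x1, x2, x4, x5, x7, x9, x10, x12} = {x2, x5, x7}
⟦ball which contained x5 beside x4 below x2⟧ = {x2, x5, x7}; x5 ∈ this set.

yes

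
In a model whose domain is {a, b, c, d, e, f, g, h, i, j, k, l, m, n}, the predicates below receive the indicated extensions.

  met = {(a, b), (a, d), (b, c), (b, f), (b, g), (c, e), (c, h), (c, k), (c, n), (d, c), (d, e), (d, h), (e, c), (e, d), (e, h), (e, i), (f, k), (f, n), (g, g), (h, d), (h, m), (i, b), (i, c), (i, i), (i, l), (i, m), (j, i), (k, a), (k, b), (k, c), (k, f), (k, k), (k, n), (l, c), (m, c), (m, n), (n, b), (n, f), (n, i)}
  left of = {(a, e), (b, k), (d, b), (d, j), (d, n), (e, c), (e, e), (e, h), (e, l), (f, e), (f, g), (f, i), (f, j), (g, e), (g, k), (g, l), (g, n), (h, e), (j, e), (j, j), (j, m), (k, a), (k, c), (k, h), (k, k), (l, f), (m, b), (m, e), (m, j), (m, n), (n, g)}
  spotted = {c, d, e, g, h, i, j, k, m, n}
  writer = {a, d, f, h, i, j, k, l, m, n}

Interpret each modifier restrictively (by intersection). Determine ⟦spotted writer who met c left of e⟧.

{m}

⟦who met c⟧ = {x : ⟨x, c⟩ ∈ ⟦met⟧} = {b, d, e, i, k, l, m}
⟦left of e⟧ = {x : ⟨x, e⟩ ∈ ⟦left of⟧} = {a, e, f, g, h, j, m}
⟦writer⟧ = {a, d, f, h, i, j, k, l, m, n}
… ∩ ⟦who met c⟧ = {a, d, f, h, i, j, k, l, m, n} ∩ {b, d, e, i, k, l, m} = {d, i, k, l, m}
… ∩ ⟦left of e⟧ = {d, i, k, l, m} ∩ {a, e, f, g, h, j, m} = {m}
… ∩ ⟦spotted⟧ = {m} ∩ {c, d, e, g, h, i, j, k, m, n} = {m}
So ⟦spotted writer who met c left of e⟧ = {m}.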